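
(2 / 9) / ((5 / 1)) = 2 / 45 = 0.04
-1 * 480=-480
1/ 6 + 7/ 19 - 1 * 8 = -851/ 114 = -7.46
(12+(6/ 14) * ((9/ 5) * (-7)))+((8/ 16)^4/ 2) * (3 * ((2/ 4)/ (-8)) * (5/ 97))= 1638837/ 248320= 6.60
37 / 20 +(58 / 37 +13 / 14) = 4.35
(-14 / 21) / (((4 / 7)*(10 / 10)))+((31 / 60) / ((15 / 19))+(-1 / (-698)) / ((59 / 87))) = -9453301 / 18531900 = -0.51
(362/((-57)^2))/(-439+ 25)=-181/672543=-0.00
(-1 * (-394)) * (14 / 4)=1379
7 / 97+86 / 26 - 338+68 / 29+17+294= -778017 / 36569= -21.28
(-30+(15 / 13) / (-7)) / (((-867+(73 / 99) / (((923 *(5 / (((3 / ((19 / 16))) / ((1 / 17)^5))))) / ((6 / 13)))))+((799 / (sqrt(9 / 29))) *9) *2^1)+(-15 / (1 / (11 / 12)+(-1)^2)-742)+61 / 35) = -2619334165152792957870 *sqrt(29) / 12039180905282297128869491-25433170755529583475 / 415144169147665418236879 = -0.00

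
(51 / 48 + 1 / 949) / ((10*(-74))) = -16149 / 11236160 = -0.00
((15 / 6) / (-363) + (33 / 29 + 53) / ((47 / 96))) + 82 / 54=998266831 / 8905842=112.09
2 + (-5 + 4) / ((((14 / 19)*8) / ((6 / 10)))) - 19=-17.10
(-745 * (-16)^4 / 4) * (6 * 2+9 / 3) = -183091200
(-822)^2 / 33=225228 / 11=20475.27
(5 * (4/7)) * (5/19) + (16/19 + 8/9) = 2972/1197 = 2.48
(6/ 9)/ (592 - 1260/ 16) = 8/ 6159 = 0.00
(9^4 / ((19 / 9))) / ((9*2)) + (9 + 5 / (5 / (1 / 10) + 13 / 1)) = 435079 / 2394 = 181.74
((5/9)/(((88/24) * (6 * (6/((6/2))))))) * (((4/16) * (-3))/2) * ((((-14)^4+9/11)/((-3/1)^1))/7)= 2112925/243936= 8.66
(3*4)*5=60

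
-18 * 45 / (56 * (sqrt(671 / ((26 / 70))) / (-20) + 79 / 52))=693225 / 69664 + 1755 * sqrt(305305) / 69664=23.87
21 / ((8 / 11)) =231 / 8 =28.88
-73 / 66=-1.11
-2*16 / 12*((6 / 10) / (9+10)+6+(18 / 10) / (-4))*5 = -1414 / 19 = -74.42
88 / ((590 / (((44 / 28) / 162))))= 242 / 167265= 0.00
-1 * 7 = -7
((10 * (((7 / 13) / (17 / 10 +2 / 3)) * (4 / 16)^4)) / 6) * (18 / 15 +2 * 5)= 245 / 14768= 0.02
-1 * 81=-81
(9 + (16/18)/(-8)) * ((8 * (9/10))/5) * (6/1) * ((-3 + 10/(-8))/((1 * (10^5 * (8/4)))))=-51/31250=-0.00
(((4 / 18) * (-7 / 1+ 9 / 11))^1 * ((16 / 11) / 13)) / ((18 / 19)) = -20672 / 127413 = -0.16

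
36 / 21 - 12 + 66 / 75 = -1646 / 175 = -9.41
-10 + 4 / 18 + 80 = 70.22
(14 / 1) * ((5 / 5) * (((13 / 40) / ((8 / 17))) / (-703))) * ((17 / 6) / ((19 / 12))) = -26299 / 1068560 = -0.02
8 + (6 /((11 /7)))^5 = 131979640 /161051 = 819.49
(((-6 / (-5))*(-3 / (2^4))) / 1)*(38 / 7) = -171 / 140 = -1.22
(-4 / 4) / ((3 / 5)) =-1.67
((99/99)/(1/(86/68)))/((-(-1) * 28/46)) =989/476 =2.08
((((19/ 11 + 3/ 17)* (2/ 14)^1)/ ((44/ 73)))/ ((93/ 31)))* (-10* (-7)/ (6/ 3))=32485/ 6171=5.26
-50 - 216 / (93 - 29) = -427 / 8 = -53.38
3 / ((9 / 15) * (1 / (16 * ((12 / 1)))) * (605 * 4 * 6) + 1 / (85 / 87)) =680 / 10517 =0.06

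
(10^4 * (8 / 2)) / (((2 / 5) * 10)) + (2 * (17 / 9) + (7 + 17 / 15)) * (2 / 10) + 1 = 2250761 / 225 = 10003.38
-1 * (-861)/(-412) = -861/412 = -2.09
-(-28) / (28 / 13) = 13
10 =10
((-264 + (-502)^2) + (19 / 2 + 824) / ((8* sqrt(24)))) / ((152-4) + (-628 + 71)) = -251740 / 409-1667* sqrt(6) / 78528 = -615.55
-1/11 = -0.09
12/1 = 12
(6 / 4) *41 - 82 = -41 / 2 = -20.50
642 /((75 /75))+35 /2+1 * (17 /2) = 668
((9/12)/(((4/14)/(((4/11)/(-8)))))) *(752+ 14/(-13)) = -102501/1144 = -89.60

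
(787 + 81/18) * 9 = 14247/2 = 7123.50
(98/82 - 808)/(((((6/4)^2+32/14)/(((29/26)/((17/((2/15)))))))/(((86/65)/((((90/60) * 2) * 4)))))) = -577493182/3365934975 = -0.17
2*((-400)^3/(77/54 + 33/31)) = -214272000000/4169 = -51396497.96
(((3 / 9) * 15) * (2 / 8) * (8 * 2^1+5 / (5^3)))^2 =160801 / 400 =402.00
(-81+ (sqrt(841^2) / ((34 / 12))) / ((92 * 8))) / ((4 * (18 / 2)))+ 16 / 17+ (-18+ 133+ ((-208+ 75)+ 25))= 428089 / 75072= 5.70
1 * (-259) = -259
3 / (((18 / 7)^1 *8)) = 0.15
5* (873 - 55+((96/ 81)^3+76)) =88146850/ 19683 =4478.32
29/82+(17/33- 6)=-13885/2706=-5.13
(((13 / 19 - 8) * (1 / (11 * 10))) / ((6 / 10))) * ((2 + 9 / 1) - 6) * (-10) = 3475 / 627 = 5.54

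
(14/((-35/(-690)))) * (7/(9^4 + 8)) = 1932/6569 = 0.29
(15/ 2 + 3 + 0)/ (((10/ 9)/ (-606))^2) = 156167109/ 50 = 3123342.18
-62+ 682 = 620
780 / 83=9.40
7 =7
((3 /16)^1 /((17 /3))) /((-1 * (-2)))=9 /544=0.02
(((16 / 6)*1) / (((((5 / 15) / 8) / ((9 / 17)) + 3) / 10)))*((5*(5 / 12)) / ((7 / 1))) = 2400 / 931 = 2.58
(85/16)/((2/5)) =425/32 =13.28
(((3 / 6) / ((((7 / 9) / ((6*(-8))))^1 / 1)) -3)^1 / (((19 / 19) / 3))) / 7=-711 / 49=-14.51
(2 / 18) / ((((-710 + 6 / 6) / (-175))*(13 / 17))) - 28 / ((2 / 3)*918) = -4648 / 470067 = -0.01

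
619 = 619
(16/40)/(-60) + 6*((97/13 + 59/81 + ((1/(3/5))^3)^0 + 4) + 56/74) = 54333371/649350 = 83.67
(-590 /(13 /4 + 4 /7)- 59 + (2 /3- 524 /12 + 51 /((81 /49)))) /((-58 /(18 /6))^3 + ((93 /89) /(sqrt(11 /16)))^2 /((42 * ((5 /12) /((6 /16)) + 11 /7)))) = 9594709145593 /307415891613712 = 0.03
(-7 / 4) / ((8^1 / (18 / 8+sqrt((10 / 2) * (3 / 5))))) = -63 / 128- 7 * sqrt(3) / 32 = -0.87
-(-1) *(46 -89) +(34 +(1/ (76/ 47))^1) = -637/ 76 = -8.38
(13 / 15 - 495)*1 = -7412 / 15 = -494.13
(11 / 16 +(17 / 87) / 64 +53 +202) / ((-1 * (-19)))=1423685 / 105792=13.46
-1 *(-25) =25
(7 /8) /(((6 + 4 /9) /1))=63 /464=0.14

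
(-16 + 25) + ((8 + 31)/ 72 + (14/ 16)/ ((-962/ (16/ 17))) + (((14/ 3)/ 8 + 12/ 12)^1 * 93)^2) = 8514063781/ 392496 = 21692.10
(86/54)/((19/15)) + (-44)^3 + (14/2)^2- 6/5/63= -85133.76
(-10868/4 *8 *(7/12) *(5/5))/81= -38038/243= -156.53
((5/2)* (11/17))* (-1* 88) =-2420/17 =-142.35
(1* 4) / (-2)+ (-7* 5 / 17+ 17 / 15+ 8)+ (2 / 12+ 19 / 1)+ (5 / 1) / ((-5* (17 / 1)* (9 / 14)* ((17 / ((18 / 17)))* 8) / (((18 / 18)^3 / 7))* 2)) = 2381933 / 98260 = 24.24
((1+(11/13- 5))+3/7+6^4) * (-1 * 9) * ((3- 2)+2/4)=-17459.21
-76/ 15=-5.07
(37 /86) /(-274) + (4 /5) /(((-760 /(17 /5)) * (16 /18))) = -0.01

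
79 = 79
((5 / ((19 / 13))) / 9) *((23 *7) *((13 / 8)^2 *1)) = 1768585 / 10944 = 161.60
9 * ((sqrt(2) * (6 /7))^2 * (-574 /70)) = -26568 /245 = -108.44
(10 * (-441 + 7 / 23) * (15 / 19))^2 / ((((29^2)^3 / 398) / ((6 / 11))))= 5520139390080000 / 1249520962668539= 4.42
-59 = -59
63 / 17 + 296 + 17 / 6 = 30859 / 102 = 302.54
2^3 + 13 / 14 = 125 / 14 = 8.93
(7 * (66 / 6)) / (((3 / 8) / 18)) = 3696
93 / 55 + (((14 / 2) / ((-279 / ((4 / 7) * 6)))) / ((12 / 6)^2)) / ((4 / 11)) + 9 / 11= 25063 / 10230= 2.45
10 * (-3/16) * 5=-75/8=-9.38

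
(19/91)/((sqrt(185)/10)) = 38 *sqrt(185)/3367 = 0.15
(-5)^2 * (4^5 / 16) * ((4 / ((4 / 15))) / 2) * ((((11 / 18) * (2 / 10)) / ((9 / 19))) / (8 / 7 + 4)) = 146300 / 243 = 602.06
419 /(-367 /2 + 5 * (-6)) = -838 /427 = -1.96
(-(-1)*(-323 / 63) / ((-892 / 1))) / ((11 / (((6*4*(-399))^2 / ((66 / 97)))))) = 1900162488 / 26983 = 70420.73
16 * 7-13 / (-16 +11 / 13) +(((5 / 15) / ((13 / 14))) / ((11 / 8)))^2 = 4094254721 / 36256077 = 112.93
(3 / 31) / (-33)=-1 / 341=-0.00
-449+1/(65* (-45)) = -1313326/2925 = -449.00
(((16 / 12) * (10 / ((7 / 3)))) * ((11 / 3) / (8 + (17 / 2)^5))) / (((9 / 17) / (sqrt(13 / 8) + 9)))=59840 * sqrt(26) / 268401357 + 239360 / 29822373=0.01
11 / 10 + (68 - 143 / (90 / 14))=4217 / 90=46.86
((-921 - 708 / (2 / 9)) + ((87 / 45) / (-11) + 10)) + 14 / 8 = -2702981 / 660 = -4095.43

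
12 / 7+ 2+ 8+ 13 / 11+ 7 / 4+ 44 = 18063 / 308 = 58.65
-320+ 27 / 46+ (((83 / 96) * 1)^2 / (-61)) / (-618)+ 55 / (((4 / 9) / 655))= 645149467677935 / 7990769664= 80736.84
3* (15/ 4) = 45/ 4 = 11.25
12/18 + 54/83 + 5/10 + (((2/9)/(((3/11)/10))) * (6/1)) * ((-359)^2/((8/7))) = 8236787425/1494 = 5513244.60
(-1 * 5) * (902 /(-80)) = 451 /8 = 56.38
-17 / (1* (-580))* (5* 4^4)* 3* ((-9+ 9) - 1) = -112.55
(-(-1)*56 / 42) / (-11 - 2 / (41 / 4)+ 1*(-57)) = -41 / 2097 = -0.02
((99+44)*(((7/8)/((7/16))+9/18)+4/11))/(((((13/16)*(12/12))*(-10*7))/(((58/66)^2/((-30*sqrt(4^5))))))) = 841/145200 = 0.01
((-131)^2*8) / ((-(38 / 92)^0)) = -137288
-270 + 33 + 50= -187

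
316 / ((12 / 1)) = 79 / 3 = 26.33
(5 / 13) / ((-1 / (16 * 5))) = -400 / 13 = -30.77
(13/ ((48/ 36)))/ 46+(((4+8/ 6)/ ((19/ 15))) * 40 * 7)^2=92323854079/ 66424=1389917.11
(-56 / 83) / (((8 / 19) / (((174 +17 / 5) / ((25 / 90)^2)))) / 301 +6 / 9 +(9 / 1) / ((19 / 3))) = -0.32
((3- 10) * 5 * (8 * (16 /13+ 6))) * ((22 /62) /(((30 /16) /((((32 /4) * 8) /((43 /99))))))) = -978345984 /17329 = -56457.15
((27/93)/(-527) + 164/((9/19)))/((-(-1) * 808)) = 50906011/118802664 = 0.43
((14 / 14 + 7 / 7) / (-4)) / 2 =-1 / 4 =-0.25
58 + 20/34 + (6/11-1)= 10871/187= 58.13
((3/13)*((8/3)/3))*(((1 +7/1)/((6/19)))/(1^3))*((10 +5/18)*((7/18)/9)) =196840/85293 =2.31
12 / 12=1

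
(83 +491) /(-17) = -574 /17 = -33.76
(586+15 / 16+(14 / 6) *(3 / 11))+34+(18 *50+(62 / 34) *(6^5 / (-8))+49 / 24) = -2233723 / 8976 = -248.86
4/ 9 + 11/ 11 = 1.44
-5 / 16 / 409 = -5 / 6544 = -0.00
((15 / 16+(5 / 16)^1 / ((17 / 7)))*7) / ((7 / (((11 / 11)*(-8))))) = -145 / 17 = -8.53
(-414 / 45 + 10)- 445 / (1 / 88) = -195796 / 5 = -39159.20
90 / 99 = 10 / 11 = 0.91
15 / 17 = 0.88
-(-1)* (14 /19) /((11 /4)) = 56 /209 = 0.27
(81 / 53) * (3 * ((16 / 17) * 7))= 27216 / 901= 30.21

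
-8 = -8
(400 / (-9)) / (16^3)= -25 / 2304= -0.01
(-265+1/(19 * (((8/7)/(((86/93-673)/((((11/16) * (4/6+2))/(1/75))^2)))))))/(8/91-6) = 6444984570661/143785207500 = 44.82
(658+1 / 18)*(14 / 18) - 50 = 74815 / 162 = 461.82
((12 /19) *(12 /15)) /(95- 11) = 4 /665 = 0.01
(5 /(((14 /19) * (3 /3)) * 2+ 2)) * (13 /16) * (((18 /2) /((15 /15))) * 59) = 218595 /352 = 621.01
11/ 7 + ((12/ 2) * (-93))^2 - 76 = 2179027/ 7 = 311289.57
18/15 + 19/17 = 197/85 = 2.32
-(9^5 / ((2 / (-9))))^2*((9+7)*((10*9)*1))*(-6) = 610047798798960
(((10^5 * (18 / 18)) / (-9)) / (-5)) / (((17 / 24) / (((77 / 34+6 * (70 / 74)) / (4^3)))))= 12486250 / 32079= 389.23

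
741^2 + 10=549091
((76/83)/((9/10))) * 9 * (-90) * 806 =-55130400/83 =-664221.69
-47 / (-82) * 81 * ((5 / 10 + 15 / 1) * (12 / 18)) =39339 / 82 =479.74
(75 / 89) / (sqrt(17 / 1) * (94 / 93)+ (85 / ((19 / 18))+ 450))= 31058559000 / 19551954477263 - 118344825 * sqrt(17) / 39103908954526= 0.00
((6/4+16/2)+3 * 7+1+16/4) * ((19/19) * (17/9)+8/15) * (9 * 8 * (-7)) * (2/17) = -433384/85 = -5098.64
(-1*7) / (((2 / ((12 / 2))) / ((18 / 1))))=-378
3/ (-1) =-3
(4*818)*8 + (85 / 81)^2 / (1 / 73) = 172268161 / 6561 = 26256.39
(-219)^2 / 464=47961 / 464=103.36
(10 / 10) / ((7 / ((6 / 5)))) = 6 / 35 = 0.17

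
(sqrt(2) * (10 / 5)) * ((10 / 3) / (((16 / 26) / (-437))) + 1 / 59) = -1675883 * sqrt(2) / 354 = -6695.07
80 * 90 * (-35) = -252000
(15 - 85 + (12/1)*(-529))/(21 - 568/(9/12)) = 19254/2209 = 8.72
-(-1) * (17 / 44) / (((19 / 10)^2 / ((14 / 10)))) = 595 / 3971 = 0.15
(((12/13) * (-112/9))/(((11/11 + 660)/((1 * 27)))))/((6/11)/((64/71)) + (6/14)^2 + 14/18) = -625895424/2089654333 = -0.30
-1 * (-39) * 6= 234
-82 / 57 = -1.44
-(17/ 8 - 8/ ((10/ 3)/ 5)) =79/ 8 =9.88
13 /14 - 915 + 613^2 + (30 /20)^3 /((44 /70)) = 461827887 /1232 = 374860.30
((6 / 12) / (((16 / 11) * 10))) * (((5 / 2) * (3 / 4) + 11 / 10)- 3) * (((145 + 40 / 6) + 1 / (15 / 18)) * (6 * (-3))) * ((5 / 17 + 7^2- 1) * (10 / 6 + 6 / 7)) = 1097528399 / 3808000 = 288.22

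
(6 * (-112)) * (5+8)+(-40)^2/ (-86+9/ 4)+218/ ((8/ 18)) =-1107457/ 134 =-8264.60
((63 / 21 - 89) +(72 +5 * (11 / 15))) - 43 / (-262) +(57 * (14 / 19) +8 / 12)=25543 / 786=32.50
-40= -40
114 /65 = 1.75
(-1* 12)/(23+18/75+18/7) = -2100/4517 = -0.46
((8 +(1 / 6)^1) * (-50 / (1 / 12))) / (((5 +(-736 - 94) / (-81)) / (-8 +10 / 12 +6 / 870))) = 16481934 / 7163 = 2300.98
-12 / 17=-0.71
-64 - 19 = -83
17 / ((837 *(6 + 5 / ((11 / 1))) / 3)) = 187 / 19809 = 0.01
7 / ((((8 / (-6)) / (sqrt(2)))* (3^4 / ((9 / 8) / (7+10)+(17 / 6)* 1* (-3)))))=8029* sqrt(2) / 14688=0.77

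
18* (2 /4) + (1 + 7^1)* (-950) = -7591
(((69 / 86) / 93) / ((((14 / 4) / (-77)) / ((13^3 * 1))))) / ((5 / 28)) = -15563548 / 6665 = -2335.12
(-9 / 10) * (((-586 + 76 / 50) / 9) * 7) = 51142 / 125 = 409.14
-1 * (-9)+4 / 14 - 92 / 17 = 461 / 119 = 3.87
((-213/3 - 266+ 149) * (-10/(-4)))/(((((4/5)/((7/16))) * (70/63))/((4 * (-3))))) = 44415/16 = 2775.94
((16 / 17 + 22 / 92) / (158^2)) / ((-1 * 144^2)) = -923 / 404805040128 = -0.00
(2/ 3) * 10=20/ 3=6.67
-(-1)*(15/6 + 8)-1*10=1/2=0.50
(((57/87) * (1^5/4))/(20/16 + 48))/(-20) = -19/114260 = -0.00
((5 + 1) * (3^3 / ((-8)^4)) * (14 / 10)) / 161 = 81 / 235520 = 0.00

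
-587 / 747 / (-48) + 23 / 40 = 106021 / 179280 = 0.59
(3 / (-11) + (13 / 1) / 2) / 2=137 / 44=3.11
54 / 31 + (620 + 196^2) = 1210170 / 31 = 39037.74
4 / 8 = 1 / 2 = 0.50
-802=-802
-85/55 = -1.55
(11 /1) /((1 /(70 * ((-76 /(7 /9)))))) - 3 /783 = -19637641 /261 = -75240.00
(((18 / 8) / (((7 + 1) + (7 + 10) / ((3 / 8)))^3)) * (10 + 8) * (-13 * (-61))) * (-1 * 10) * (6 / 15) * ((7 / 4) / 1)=-12140037 / 8192000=-1.48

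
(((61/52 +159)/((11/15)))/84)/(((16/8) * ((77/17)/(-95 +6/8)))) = -20530985/758912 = -27.05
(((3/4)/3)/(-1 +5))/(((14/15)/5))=75/224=0.33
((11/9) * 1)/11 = 1/9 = 0.11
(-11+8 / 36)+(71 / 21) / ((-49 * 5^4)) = -10.78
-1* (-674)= 674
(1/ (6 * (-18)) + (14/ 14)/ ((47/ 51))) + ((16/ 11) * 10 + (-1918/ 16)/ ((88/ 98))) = -52653731/ 446688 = -117.88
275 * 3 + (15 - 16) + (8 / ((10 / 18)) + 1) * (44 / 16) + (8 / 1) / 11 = 867.08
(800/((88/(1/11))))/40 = 5/242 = 0.02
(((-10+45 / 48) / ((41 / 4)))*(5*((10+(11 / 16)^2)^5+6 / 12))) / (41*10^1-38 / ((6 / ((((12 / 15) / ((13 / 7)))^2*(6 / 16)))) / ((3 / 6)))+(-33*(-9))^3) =-424278000520825554618125 / 19959356203647469057212416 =-0.02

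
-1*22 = -22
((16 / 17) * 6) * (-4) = -384 / 17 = -22.59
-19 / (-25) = 19 / 25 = 0.76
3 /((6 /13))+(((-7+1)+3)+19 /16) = 75 /16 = 4.69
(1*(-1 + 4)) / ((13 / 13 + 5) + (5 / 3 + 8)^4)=243 / 707767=0.00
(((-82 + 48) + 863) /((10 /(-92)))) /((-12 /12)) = 38134 /5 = 7626.80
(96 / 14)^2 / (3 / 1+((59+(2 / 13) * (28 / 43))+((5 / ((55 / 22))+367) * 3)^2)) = 1287936 / 33567974545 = 0.00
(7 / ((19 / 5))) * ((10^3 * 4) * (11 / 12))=385000 / 57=6754.39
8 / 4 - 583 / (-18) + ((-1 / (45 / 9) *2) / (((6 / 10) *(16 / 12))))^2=1247 / 36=34.64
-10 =-10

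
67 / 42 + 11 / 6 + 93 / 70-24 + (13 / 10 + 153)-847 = -24918 / 35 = -711.94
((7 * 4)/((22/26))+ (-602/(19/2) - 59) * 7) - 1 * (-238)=-122367/209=-585.49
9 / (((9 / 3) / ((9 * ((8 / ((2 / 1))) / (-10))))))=-54 / 5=-10.80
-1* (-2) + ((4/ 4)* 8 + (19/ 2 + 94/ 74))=1537/ 74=20.77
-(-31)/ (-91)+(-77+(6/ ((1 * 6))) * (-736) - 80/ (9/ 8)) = -724366/ 819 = -884.45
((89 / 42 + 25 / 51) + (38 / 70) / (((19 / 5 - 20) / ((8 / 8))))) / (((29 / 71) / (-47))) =-296.39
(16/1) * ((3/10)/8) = 3/5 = 0.60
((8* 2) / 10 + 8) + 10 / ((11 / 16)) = 24.15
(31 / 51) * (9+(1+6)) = 496 / 51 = 9.73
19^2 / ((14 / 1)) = 361 / 14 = 25.79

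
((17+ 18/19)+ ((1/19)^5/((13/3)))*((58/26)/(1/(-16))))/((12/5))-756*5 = -18943827420575/5021528772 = -3772.52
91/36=2.53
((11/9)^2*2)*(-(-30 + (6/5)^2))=57596/675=85.33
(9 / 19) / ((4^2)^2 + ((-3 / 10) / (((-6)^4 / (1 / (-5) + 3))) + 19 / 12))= 97200 / 52855967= 0.00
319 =319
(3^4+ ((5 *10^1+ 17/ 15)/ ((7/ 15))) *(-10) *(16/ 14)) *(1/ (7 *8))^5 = -0.00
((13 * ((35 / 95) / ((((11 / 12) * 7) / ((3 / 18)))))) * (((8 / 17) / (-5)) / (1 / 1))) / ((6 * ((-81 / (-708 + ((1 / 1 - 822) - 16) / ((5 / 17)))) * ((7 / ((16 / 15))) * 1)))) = -9855872 / 755456625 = -0.01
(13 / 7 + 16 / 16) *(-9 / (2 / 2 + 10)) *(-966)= 24840 / 11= 2258.18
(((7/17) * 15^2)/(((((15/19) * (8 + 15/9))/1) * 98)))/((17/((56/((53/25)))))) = 85500/444193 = 0.19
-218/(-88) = 109/44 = 2.48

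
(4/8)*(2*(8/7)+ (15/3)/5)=23/14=1.64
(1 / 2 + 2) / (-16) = -5 / 32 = -0.16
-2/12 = -1/6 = -0.17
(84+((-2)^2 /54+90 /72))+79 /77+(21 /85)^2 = 5191845931 /60083100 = 86.41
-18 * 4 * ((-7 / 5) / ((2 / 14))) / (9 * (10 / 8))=1568 / 25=62.72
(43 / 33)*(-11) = -43 / 3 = -14.33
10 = 10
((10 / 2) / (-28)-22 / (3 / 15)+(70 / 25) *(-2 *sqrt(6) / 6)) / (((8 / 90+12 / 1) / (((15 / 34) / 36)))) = -231375 / 2071552-35 *sqrt(6) / 36992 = -0.11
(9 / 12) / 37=3 / 148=0.02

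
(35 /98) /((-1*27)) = -5 /378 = -0.01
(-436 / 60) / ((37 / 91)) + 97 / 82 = -759523 / 45510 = -16.69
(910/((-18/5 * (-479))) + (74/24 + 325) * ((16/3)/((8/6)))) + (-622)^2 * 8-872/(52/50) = 173483706868/56043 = 3095546.40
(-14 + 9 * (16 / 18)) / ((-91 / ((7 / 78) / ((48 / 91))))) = 7 / 624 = 0.01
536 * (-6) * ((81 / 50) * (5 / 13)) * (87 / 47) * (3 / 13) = -855.97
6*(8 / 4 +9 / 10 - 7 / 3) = 3.40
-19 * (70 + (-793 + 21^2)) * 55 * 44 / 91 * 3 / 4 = 9724770 / 91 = 106865.60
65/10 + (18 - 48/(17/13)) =-415/34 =-12.21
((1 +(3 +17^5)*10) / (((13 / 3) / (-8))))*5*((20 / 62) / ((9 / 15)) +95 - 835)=3004423971600 / 31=96916902309.68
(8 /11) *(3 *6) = 144 /11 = 13.09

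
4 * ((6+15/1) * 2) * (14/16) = 147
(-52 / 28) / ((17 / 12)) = -156 / 119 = -1.31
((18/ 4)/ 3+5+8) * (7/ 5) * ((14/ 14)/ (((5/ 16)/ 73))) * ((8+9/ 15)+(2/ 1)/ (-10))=4979184/ 125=39833.47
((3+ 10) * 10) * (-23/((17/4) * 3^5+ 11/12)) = -8970/3101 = -2.89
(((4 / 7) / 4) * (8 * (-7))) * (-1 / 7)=8 / 7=1.14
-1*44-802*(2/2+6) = -5658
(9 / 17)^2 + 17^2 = 83602 / 289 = 289.28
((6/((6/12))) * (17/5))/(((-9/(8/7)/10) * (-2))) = 544/21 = 25.90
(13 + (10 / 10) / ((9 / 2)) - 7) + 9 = 137 / 9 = 15.22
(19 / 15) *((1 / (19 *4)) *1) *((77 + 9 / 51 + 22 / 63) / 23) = 361 / 6426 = 0.06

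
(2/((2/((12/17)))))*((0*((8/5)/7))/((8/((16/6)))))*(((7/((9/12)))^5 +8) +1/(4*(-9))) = 0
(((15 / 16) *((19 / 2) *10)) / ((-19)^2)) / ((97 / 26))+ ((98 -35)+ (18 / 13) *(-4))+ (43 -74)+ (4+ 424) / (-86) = 177620465 / 8241896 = 21.55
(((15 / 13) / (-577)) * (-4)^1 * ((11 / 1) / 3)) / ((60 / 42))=154 / 7501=0.02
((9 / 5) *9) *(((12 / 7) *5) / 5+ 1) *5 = 1539 / 7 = 219.86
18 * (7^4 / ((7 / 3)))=18522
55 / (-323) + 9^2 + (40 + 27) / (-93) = 2406403 / 30039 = 80.11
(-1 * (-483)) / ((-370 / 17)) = -8211 / 370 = -22.19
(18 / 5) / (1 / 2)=36 / 5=7.20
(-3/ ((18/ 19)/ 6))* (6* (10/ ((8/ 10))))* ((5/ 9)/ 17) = -2375/ 51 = -46.57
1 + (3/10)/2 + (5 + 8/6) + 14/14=509/60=8.48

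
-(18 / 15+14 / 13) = -2.28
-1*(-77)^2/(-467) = 12.70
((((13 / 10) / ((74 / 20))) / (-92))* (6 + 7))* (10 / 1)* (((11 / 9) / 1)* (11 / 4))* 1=-102245 / 61272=-1.67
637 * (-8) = -5096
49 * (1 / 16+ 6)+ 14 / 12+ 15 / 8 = 14405 / 48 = 300.10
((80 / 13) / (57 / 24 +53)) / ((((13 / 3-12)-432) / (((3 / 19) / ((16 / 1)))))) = -360 / 144326299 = -0.00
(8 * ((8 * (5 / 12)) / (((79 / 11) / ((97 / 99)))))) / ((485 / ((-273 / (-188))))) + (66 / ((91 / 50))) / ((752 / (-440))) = -64490126 / 3040947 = -21.21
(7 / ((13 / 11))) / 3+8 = 389 / 39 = 9.97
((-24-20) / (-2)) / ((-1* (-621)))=22 / 621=0.04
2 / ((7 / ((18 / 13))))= 36 / 91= 0.40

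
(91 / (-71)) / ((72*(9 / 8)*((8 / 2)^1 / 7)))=-637 / 23004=-0.03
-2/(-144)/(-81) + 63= 367415/5832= 63.00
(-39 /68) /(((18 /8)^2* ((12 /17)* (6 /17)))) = -221 /486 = -0.45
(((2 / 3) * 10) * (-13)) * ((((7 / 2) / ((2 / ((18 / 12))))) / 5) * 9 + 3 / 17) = -14443 / 34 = -424.79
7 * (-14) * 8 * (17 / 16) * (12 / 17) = -588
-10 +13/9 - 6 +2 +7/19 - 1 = -2255/171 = -13.19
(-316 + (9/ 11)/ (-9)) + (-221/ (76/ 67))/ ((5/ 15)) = -752883/ 836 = -900.58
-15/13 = -1.15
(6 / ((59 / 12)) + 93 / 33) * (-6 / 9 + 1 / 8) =-34073 / 15576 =-2.19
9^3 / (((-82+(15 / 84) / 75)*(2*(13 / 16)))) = -2449440 / 447707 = -5.47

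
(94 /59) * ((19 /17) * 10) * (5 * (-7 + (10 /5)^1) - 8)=-587.62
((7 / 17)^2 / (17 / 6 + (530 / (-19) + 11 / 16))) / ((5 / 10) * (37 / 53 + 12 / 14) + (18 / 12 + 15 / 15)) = -54537 / 25696724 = -0.00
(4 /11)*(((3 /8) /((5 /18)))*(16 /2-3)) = 27 /11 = 2.45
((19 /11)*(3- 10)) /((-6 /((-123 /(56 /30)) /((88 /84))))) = -245385 /1936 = -126.75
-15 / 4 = -3.75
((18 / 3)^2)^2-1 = 1295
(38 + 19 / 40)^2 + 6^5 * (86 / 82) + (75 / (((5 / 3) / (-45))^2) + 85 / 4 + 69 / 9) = 12662025283 / 196800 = 64339.56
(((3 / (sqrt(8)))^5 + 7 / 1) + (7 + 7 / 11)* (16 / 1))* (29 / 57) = 2349* sqrt(2) / 4864 + 41209 / 627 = 66.41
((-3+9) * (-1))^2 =36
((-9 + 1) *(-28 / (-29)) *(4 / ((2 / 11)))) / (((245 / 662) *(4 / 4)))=-466048 / 1015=-459.16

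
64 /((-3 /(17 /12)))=-30.22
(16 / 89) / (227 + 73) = 4 / 6675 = 0.00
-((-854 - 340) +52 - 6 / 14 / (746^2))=4448788907 / 3895612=1142.00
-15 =-15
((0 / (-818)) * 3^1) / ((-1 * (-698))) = 0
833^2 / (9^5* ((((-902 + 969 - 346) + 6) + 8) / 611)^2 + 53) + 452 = 514.17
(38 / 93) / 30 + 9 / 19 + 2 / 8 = 78169 / 106020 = 0.74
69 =69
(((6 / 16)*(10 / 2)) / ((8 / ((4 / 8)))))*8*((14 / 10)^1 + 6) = 111 / 16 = 6.94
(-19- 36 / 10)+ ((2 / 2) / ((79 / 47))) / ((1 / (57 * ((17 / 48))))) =-66927 / 6320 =-10.59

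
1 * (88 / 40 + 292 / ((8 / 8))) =1471 / 5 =294.20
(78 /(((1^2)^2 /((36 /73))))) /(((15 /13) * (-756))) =-338 /7665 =-0.04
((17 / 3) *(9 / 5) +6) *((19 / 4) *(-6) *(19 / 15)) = -29241 / 50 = -584.82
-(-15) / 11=15 / 11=1.36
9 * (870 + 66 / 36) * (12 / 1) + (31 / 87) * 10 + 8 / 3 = 8192288 / 87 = 94164.23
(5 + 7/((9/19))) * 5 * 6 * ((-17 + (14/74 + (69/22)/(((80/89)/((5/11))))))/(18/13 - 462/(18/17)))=12618051095/607546808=20.77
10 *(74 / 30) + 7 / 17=1279 / 51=25.08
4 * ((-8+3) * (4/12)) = -20/3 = -6.67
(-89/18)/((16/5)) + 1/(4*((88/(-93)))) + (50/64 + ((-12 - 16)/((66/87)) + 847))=2563111/3168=809.06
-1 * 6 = -6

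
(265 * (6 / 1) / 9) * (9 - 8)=530 / 3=176.67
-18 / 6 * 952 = -2856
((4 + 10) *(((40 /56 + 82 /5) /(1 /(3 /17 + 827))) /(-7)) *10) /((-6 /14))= 33692552 /51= 660638.27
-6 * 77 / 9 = -51.33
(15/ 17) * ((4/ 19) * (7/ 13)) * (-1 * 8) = -3360/ 4199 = -0.80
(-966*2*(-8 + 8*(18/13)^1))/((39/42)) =-1081920/169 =-6401.89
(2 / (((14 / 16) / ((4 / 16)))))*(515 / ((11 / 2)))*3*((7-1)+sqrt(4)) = 98880 / 77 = 1284.16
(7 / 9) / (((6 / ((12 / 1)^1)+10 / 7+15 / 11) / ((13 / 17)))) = 1078 / 5967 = 0.18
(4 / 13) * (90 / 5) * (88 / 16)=396 / 13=30.46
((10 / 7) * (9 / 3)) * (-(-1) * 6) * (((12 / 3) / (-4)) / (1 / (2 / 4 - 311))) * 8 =447120 / 7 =63874.29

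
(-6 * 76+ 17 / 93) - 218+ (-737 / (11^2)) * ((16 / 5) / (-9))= -10306493 / 15345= -671.65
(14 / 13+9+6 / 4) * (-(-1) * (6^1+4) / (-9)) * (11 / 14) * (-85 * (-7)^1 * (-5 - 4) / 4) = 1407175 / 104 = 13530.53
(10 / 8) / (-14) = -5 / 56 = -0.09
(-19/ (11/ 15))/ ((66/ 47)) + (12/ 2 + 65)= 12717/ 242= 52.55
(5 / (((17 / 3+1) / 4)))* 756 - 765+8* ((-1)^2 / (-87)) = 130753 / 87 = 1502.91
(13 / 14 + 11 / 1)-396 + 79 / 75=-402169 / 1050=-383.02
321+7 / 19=6106 / 19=321.37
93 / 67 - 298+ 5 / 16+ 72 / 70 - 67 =-13592403 / 37520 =-362.27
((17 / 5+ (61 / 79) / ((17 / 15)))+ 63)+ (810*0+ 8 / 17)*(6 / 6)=67.55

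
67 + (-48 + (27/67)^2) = 86020/4489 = 19.16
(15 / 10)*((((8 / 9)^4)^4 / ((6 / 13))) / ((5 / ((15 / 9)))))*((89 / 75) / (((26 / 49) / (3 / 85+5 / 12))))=17683850129800429568 / 106317033335374377375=0.17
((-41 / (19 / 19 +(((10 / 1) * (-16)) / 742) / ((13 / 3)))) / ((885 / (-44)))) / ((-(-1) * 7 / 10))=2485912 / 811191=3.06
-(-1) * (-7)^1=-7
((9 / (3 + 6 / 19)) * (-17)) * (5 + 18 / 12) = -4199 / 14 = -299.93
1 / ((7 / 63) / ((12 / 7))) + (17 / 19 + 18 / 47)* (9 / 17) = 1711431 / 106267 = 16.11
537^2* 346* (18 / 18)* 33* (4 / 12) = 1097532414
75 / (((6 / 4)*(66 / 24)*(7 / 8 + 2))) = 1600 / 253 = 6.32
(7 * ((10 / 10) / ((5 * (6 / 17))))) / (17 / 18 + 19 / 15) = 357 / 199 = 1.79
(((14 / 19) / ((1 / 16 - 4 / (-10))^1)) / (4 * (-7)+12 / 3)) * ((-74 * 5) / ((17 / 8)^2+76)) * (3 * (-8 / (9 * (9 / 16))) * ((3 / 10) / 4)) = -286720 / 2643489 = -0.11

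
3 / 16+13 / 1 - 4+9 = 291 / 16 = 18.19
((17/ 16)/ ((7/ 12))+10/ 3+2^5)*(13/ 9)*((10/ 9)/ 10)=40573/ 6804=5.96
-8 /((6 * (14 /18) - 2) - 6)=12 /5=2.40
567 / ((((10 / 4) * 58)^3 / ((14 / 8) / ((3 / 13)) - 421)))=-937629 / 12194500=-0.08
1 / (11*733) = 1 / 8063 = 0.00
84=84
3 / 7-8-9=-116 / 7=-16.57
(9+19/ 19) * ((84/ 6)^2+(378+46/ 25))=28792/ 5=5758.40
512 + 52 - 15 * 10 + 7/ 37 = 15325/ 37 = 414.19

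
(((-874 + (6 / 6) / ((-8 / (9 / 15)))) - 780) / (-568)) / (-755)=-66163 / 17153600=-0.00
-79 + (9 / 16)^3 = -322855 / 4096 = -78.82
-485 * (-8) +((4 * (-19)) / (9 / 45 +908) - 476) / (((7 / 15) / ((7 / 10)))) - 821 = 560425 / 239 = 2344.87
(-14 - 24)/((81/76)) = -2888/81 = -35.65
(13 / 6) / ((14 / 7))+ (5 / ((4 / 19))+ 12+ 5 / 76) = 8413 / 228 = 36.90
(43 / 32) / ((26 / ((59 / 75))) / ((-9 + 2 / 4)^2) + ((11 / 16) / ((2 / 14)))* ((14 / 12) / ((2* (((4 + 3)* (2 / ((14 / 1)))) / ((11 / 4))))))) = 17596632 / 107085779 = 0.16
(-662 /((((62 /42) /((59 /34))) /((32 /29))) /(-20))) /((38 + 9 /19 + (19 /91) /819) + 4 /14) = 185835283058880 /419408663909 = 443.09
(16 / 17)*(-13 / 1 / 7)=-208 / 119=-1.75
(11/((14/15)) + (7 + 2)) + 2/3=901/42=21.45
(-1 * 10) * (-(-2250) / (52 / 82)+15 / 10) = -461445 / 13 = -35495.77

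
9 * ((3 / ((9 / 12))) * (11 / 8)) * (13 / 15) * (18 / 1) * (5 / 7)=551.57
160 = 160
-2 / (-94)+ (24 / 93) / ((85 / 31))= 461 / 3995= 0.12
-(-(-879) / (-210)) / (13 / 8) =1172 / 455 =2.58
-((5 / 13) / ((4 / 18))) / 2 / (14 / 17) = -1.05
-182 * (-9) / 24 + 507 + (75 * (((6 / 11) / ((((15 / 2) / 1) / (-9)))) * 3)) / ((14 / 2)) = 170697 / 308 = 554.21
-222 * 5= -1110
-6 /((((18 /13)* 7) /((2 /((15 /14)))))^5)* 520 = -2471326208 /2989355625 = -0.83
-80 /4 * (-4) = 80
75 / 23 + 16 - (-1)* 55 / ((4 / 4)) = 1708 / 23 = 74.26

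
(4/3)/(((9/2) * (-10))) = -4/135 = -0.03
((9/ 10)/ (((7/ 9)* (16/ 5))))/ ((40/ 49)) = 567/ 1280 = 0.44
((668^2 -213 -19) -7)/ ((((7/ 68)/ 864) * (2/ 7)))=13101255360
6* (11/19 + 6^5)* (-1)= -886530/19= -46659.47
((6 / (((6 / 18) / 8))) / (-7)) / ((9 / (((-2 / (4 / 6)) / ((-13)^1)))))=-48 / 91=-0.53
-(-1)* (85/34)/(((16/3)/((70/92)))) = 525/1472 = 0.36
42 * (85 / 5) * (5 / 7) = 510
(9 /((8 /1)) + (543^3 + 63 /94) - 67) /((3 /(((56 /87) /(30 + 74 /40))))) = 1203974122300 /1116297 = 1078542.83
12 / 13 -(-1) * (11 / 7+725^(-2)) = 119316966 / 47831875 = 2.49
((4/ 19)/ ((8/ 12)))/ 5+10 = 956/ 95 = 10.06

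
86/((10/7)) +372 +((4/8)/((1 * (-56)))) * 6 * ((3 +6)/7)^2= 432.11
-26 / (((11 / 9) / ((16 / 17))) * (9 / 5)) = -2080 / 187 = -11.12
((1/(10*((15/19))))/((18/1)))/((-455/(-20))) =19/61425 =0.00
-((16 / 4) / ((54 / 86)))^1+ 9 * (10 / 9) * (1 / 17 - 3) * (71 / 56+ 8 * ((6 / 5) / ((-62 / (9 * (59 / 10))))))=198.16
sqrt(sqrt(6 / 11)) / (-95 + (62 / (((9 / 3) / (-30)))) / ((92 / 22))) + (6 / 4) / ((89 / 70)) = -23* 11^(3 / 4)* 6^(1 / 4) / 61545 + 105 / 89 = 1.18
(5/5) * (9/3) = 3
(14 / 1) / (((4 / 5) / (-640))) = -11200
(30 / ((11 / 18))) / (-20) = -27 / 11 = -2.45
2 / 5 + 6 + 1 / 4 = 6.65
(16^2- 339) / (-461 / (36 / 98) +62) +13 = 280643 / 21473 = 13.07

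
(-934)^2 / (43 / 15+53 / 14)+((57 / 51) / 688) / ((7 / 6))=7499260774989 / 57187592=131134.40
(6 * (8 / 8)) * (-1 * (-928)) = 5568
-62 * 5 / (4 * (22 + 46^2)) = -155 / 4276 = -0.04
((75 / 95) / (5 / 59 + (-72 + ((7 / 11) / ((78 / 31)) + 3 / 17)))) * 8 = -0.09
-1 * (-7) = 7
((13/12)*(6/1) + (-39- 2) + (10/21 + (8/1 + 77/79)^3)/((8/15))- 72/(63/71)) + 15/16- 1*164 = 8500466515/7888624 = 1077.56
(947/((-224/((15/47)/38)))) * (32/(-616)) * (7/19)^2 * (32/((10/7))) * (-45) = -894915/3546103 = -0.25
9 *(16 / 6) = 24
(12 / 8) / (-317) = -3 / 634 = -0.00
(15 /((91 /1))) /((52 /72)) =0.23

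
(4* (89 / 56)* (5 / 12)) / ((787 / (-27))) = -4005 / 44072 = -0.09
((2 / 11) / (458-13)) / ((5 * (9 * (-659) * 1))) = -2 / 145161225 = -0.00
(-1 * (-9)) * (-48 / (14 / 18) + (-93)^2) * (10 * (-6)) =-32459940 / 7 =-4637134.29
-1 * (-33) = 33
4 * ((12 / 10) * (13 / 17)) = 312 / 85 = 3.67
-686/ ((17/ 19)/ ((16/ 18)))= -104272/ 153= -681.52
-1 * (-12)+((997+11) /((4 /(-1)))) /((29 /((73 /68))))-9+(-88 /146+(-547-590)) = -41168945 /35989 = -1143.93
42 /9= 14 /3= 4.67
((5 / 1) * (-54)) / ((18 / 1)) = -15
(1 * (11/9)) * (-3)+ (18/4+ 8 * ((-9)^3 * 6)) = -209947/6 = -34991.17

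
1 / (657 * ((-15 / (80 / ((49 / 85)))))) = -1360 / 96579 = -0.01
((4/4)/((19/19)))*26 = 26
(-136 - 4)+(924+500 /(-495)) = 77516 /99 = 782.99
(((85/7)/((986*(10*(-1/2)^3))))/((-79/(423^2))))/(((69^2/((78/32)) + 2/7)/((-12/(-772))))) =6978231/39301658255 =0.00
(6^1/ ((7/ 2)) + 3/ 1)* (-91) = -429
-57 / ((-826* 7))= 57 / 5782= 0.01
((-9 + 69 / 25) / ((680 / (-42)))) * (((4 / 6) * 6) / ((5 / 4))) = 13104 / 10625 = 1.23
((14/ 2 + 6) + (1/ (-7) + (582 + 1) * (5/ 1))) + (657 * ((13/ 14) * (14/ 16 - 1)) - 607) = 251395/ 112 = 2244.60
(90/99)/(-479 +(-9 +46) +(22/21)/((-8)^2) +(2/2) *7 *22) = -1344/425755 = -0.00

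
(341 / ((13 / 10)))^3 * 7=277562747000 / 2197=126337162.95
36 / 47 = 0.77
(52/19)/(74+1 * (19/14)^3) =142688/3988385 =0.04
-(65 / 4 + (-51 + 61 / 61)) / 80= 27 / 64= 0.42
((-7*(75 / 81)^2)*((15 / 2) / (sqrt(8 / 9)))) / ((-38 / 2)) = 21875*sqrt(2) / 12312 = 2.51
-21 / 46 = -0.46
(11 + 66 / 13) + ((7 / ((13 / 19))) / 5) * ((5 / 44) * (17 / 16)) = 149397 / 9152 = 16.32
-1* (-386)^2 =-148996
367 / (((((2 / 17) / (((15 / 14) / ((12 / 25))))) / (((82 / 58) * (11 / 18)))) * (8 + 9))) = 20689625 / 58464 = 353.89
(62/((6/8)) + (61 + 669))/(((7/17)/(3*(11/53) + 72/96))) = 2709.07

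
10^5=100000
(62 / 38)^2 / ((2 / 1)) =961 / 722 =1.33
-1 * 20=-20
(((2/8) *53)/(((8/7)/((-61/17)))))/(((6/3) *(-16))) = 22631/17408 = 1.30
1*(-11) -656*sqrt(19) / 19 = -656*sqrt(19) / 19 -11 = -161.50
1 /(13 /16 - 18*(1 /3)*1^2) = -16 /83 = -0.19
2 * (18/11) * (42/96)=63/44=1.43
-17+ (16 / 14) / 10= -591 / 35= -16.89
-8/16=-0.50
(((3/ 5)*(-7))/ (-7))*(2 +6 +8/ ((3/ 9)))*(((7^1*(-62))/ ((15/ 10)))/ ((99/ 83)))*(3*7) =-16137856/ 165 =-97805.19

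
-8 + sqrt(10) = -4.84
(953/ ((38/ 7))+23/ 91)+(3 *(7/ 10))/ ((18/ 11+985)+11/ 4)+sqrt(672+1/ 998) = sqrt(669315686)/ 998+6301322351/ 35842170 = 201.73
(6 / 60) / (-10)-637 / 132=-7979 / 1650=-4.84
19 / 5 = 3.80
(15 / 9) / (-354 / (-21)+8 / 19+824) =133 / 67134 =0.00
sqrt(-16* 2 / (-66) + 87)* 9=3* sqrt(95271) / 11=84.18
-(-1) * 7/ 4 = 7/ 4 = 1.75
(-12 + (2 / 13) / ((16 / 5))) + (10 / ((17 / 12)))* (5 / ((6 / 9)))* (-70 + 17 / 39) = -502487 / 136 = -3694.76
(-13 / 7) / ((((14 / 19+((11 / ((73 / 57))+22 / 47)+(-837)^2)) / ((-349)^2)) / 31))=-3199854411767 / 319690217000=-10.01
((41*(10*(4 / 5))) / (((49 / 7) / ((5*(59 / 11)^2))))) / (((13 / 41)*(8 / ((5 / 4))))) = 146289025 / 44044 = 3321.43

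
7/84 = 1/12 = 0.08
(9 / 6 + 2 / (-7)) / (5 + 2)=17 / 98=0.17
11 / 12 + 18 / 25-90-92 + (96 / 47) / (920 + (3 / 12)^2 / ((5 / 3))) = -187179178169 / 1037802300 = -180.36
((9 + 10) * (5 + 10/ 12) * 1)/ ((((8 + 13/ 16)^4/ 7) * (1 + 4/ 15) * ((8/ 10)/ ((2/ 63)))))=14336000/ 3557287449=0.00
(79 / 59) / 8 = 79 / 472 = 0.17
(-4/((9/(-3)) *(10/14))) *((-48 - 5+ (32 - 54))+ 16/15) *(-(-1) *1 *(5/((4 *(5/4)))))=-31052/225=-138.01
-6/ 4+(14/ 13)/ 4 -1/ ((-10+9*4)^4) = -562433/ 456976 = -1.23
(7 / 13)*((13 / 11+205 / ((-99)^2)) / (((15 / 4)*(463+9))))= 41258 / 112760505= 0.00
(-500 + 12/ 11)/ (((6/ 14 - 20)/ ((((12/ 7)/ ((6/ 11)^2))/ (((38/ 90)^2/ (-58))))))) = -2363407200/ 49457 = -47787.11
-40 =-40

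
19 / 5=3.80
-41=-41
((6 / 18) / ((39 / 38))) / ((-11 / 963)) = -4066 / 143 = -28.43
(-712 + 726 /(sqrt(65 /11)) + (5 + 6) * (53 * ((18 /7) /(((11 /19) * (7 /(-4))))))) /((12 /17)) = -456416 /147 + 2057 * sqrt(715) /130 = -2681.77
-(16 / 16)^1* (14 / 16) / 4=-7 / 32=-0.22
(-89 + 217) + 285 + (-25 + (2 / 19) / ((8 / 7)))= 388.09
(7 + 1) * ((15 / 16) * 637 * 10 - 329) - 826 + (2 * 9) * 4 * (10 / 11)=44382.45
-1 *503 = -503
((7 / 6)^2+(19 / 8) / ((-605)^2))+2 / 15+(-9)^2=2174042261 / 26353800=82.49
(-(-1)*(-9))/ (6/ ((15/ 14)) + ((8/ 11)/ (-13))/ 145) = -186615/ 116108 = -1.61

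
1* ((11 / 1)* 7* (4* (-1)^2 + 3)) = 539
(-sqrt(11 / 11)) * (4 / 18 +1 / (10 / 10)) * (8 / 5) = -88 / 45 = -1.96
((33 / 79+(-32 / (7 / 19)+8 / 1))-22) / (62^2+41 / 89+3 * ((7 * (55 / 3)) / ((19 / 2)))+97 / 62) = -86914018 / 3363179547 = -0.03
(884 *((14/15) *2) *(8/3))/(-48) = -12376/135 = -91.67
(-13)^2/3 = 169/3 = 56.33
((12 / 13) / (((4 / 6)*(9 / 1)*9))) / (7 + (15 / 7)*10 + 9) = 7 / 15327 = 0.00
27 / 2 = 13.50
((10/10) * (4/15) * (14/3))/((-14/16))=-64/45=-1.42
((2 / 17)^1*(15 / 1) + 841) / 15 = 14327 / 255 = 56.18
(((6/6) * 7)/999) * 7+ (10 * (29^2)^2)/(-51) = -2355244897/16983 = -138682.50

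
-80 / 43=-1.86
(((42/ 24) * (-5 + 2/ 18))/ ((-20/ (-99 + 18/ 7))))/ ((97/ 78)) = -6435/ 194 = -33.17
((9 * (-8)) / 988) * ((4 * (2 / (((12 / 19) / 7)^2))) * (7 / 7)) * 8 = -7448 / 13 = -572.92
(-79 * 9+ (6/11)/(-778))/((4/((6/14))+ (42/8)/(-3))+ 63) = -36508464/3624313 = -10.07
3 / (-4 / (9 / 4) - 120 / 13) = -351 / 1288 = -0.27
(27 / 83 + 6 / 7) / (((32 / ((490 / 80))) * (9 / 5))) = 8015 / 63744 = 0.13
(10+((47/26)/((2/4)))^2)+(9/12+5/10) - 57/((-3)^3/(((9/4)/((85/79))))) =825577/28730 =28.74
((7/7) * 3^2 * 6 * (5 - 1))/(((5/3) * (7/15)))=1944/7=277.71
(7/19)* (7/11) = 49/209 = 0.23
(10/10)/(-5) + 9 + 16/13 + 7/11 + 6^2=33367/715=46.67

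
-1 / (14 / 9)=-9 / 14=-0.64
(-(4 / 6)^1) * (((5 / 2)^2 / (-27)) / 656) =25 / 106272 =0.00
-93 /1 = -93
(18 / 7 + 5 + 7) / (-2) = -51 / 7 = -7.29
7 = 7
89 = 89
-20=-20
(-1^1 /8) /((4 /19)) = -19 /32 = -0.59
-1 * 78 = -78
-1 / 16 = -0.06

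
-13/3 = -4.33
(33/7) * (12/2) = 198/7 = 28.29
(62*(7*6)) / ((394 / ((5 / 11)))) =6510 / 2167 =3.00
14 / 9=1.56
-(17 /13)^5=-1419857 /371293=-3.82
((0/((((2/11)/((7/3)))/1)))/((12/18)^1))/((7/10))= 0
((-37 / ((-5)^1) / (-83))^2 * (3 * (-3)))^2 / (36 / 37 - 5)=-5616860517 / 4419556143125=-0.00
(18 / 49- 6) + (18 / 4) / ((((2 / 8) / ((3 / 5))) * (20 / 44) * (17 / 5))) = 5646 / 4165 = 1.36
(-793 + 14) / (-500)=779 / 500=1.56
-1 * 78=-78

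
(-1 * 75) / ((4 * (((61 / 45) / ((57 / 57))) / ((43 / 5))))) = -29025 / 244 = -118.95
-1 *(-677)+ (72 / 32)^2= 682.06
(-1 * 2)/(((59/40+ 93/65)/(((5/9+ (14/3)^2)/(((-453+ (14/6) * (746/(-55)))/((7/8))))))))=3353350/120830137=0.03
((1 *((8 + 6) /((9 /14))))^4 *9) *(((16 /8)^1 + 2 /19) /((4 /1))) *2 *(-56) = -1652883742720 /13851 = -119333170.36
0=0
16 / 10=8 / 5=1.60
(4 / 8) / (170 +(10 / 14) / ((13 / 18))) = 91 / 31120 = 0.00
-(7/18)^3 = -343/5832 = -0.06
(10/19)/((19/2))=20/361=0.06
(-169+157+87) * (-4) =-300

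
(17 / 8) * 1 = 17 / 8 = 2.12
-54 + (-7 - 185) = -246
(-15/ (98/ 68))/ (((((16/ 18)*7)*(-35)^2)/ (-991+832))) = 72981/ 336140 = 0.22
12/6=2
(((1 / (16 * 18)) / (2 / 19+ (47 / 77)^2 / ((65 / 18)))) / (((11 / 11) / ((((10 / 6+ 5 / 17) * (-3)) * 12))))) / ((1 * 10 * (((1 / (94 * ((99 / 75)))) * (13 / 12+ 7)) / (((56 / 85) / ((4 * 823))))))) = -0.00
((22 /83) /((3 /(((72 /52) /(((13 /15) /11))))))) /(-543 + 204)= -7260 /1585051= -0.00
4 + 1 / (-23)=91 / 23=3.96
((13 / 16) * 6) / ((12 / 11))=4.47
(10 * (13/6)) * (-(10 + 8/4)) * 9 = -2340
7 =7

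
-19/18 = -1.06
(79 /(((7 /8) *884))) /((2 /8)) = 632 /1547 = 0.41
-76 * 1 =-76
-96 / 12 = -8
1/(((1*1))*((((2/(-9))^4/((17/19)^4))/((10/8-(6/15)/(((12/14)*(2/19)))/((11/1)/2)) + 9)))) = 1138522441491/458729920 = 2481.90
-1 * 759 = -759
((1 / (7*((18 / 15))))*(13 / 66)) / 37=65 / 102564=0.00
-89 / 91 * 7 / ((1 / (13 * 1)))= -89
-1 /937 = -0.00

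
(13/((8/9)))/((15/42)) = 819/20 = 40.95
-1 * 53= -53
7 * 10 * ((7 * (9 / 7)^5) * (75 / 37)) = 44286750 / 12691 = 3489.62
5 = 5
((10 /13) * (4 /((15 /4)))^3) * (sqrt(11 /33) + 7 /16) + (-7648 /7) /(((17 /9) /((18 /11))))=-10867322944 /11486475 + 8192 * sqrt(3) /26325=-945.56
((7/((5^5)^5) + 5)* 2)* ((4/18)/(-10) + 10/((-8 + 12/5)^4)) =-3881356678903102892989/32199919223785400390625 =-0.12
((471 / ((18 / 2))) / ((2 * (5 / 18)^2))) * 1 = 8478 / 25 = 339.12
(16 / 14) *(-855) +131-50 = -6273 / 7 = -896.14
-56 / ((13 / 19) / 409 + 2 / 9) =-559512 / 2237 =-250.12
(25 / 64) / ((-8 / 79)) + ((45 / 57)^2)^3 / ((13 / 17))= -1108758994675 / 313137383936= -3.54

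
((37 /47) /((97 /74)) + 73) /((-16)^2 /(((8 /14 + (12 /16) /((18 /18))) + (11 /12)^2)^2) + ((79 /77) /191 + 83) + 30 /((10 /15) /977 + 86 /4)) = 2953162751223388327855 /5584635127209883949964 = 0.53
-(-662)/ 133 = 662/ 133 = 4.98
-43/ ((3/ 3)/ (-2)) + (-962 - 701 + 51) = -1526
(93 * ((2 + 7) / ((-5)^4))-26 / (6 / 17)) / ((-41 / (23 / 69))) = 135614 / 230625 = 0.59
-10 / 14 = -5 / 7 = -0.71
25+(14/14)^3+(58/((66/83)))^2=5821963/1089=5346.16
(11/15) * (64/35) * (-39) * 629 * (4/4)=-5756608/175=-32894.90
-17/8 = -2.12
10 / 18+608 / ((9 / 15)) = 9125 / 9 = 1013.89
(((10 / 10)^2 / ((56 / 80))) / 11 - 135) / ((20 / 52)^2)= -351013 / 385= -911.72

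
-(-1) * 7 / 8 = 7 / 8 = 0.88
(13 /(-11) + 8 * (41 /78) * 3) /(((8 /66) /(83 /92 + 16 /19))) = 164.53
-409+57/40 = -16303/40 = -407.58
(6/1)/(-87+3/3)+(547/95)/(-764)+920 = 2871023539/3120940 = 919.92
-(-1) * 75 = 75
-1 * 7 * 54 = -378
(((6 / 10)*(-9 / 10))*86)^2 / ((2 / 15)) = 4043763 / 250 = 16175.05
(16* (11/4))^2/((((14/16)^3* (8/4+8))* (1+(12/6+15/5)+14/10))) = 495616/12691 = 39.05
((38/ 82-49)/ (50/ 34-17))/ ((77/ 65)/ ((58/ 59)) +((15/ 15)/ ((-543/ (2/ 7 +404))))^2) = 1.78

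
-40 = -40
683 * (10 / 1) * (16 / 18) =54640 / 9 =6071.11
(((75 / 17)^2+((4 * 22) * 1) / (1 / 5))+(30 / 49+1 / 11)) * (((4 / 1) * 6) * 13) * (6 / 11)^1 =134186169312 / 1713481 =78312.03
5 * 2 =10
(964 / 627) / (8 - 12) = -0.38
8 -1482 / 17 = -1346 / 17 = -79.18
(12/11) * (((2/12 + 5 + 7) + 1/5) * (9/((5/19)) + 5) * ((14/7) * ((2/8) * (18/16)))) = 163611/550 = 297.47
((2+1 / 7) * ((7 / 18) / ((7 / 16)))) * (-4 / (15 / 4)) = -128 / 63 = -2.03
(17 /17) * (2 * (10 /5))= 4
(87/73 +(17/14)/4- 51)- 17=-271871/4088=-66.50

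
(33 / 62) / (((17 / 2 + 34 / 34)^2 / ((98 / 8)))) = 1617 / 22382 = 0.07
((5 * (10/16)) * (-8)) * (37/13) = -925/13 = -71.15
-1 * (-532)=532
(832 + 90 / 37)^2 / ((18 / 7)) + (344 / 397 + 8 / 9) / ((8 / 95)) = 1324578748822 / 4891437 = 270795.42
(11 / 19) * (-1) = -11 / 19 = -0.58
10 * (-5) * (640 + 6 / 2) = -32150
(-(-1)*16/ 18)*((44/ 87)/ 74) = 0.01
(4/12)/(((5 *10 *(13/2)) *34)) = 1/33150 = 0.00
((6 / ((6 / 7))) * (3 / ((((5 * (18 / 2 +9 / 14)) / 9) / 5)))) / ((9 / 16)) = 1568 / 45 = 34.84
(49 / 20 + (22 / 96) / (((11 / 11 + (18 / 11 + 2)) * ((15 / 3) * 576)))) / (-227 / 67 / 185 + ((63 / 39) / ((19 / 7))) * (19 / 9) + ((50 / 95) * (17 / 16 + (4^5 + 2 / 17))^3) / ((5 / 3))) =6113280824157026 / 848991677026671100867869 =0.00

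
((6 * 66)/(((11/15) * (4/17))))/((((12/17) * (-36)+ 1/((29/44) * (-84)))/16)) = -76032432/52655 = -1443.97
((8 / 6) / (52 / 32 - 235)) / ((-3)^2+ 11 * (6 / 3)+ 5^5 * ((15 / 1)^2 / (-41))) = 656 / 1965542127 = 0.00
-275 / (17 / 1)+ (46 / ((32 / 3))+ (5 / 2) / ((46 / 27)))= -65041 / 6256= -10.40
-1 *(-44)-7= 37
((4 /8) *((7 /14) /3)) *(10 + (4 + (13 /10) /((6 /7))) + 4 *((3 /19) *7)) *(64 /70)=1.52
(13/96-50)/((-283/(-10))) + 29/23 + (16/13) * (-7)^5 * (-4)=336064820539/4061616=82741.65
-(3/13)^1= -3/13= -0.23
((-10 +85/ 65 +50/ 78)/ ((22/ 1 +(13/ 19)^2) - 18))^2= 12849129316/ 3957290649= 3.25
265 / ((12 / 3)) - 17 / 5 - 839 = -15523 / 20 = -776.15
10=10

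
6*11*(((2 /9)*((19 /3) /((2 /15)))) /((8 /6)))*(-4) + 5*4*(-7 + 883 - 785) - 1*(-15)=-255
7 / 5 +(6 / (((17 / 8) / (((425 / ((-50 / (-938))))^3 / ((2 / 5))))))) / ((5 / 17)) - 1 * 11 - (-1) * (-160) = 60820017157192 / 5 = 12164003431438.40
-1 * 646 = -646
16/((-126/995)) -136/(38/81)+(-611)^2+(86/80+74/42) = 17854815551/47880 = 372907.59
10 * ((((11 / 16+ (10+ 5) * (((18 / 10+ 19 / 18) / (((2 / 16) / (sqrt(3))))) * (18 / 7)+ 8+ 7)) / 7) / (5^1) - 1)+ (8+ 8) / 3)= 18113 / 168+ 12336 * sqrt(3) / 49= 543.87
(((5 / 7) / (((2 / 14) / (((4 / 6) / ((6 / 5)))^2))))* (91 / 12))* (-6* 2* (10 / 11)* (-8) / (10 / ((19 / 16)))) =216125 / 1782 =121.28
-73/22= -3.32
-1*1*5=-5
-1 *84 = -84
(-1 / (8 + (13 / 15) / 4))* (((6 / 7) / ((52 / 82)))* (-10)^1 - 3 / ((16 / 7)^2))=4923855 / 2871232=1.71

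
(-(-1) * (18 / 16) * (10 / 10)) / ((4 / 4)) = 9 / 8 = 1.12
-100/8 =-25/2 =-12.50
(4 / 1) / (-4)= -1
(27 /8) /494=27 /3952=0.01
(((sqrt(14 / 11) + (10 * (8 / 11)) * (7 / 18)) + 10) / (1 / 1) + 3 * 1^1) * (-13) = -20371 / 99-13 * sqrt(154) / 11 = -220.43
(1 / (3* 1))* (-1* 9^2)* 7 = -189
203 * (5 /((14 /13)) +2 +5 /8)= 11803 /8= 1475.38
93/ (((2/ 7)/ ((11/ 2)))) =7161/ 4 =1790.25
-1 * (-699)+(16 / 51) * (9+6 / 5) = 3511 / 5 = 702.20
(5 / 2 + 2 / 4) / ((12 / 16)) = 4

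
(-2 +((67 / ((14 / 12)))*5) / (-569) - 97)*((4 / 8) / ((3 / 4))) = -264218 / 3983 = -66.34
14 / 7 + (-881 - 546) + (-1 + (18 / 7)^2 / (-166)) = -5799704 / 4067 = -1426.04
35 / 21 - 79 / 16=-157 / 48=-3.27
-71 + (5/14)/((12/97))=-11443/168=-68.11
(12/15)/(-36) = -1/45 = -0.02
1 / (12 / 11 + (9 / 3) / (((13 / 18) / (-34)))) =-143 / 20040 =-0.01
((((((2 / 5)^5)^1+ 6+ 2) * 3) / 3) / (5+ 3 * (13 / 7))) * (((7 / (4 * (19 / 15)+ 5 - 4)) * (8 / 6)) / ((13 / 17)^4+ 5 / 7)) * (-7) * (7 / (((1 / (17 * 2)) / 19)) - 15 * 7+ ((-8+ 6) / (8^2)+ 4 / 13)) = -54906280417005423 / 1608928165000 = -34126.00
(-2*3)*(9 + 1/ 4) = -111/ 2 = -55.50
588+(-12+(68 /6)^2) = 6340 /9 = 704.44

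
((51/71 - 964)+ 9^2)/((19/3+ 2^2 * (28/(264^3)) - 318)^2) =-82841739790436352/9120583841328783959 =-0.01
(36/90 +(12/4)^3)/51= 137/255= 0.54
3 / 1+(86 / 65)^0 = 4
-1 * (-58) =58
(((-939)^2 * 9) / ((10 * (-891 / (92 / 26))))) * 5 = -2253287 / 143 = -15757.25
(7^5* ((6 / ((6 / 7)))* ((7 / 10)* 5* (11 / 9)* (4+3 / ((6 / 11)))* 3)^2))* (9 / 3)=251812272481 / 48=5246089010.02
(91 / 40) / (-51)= -0.04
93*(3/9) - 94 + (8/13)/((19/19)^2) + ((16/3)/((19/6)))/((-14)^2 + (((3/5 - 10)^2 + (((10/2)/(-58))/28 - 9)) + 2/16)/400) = -24545215919547/393503970301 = -62.38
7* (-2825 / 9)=-19775 / 9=-2197.22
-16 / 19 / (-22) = 8 / 209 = 0.04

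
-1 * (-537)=537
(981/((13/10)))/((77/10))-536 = -438436/1001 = -438.00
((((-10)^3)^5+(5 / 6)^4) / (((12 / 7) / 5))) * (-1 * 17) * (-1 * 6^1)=-771119999999999628125 / 2592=-297499999999999856.53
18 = 18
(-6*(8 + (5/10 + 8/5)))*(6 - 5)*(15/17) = -909/17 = -53.47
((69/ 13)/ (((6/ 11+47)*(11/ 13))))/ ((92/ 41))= 123/ 2092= 0.06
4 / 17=0.24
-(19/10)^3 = -6859/1000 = -6.86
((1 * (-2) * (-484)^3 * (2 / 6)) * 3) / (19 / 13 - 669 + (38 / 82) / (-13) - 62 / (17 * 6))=-3082005930432 / 9081595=-339368.35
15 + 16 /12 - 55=-116 /3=-38.67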